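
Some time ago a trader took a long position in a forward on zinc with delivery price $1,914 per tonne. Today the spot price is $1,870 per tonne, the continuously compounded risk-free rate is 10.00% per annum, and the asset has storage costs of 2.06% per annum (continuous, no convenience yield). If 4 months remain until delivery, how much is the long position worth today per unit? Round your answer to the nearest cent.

$31.63 per tonne

Current fair forward for the remaining 4 months: F = S·e^((r + u)·T), (r + u) = 0.1000 + 0.0206 = 0.1206
F = 1870 · e^(0.1206 × 4/12) = 1870 × 1.04101896 = 1946.7055
Value of long forward = (F − K)·e^(−rT) = (1946.7055 − 1914) · e^(−0.1000·4/12)
= 32.7055 × 0.96721610 = 31.63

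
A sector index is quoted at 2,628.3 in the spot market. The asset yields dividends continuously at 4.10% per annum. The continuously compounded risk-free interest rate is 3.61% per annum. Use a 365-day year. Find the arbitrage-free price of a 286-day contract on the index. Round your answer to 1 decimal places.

F = S·e^((r − q)T) = 2628.3 · e^((0.0361 − 0.0410) × 286/365)
= 2628.3 · e^-0.003839 = 2628.3 × 0.996168
F = 2,618.2

2,618.2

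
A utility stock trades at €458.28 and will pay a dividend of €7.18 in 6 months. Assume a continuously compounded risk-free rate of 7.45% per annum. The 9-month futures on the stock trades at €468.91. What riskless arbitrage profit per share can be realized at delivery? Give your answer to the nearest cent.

€8.39 per share

PV(dividends) I = 7.18·e^(−0.0745·6/12) = 6.9175
Fair futures F* = (S − I)·e^(rT) = (458.28 − 6.9175)·e^0.055875 = 451.3625 × 1.057465 = 477.3000
Market €468.91 < fair 477.3000: forward underpriced → reverse cash-and-carry (short the stock, invest proceeds at r, pay the dividends, go long the forward).
Profit at T = |F_mkt − F*| = |468.91 − 477.3000| = €8.39 per share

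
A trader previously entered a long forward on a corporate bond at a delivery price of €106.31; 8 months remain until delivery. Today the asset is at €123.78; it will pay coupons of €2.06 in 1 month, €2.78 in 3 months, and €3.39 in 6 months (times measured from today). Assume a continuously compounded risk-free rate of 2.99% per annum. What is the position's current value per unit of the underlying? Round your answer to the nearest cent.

PV(remaining coupons) I = 2.06·e^(−0.0299·1/12) + 2.78·e^(−0.0299·3/12) + 3.39·e^(−0.0299·6/12) = 8.1539
Current forward F = (S − I)·e^(rT) = (123.78 − 8.1539)·e^(0.0299·8/12) = 115.6261 × 1.020133 = 117.9540
Value (long) = (F − K)·e^(−rT) = (117.9540 − 106.31) × 0.980264 = 11.4142
Value = €11.41

€11.41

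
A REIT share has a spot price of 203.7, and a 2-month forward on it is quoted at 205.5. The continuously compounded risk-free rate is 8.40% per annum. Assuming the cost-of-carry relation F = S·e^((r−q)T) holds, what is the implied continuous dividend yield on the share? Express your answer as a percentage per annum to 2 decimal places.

3.12%

From F = S·e^((r−q)T): (r − q) = ln(F/S)/T
ln(205.5/203.7) = ln(1.008837) = 0.008798
(r − q) = 0.008798 / (2/12) = 0.052788
q = r − ln(F/S)/T = 0.0840 − 0.052788 = 0.031212
q = 3.12%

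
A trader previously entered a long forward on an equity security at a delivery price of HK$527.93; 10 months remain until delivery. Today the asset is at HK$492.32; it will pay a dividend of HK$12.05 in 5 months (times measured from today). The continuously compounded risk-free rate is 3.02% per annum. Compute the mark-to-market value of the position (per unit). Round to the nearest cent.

PV(remaining dividends) I = 12.05·e^(−0.0302·5/12) = 11.8993
Current forward F = (S − I)·e^(rT) = (492.32 − 11.8993)·e^(0.0302·10/12) = 480.4207 × 1.025486 = 492.6647
Value (long) = (F − K)·e^(−rT) = (492.6647 − 527.93) × 0.975147 = -34.3889
Value = -HK$34.39

-HK$34.39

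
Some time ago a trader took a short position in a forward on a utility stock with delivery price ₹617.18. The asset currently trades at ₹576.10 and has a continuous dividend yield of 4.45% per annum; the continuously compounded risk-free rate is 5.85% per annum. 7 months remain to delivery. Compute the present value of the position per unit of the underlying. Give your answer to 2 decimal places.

₹35.14

Current fair forward for the remaining 7 months: F = S·e^((r − q)·T), (r − q) = 0.0585 − 0.0445 = 0.0140
F = 576.10 · e^(0.0140 × 7/12) = 576.10 × 1.008200 = 580.8240
Value of long forward = (F − K)·e^(−rT) = (580.8240 − 617.18) · e^(−0.0585·7/12)
= -36.3560 × 0.966451 = -35.14
Short position value = −(long value) = ₹35.14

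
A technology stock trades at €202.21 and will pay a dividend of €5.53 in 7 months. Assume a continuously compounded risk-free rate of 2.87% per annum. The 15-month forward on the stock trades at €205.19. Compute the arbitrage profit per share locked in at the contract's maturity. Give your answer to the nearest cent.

PV(dividends) I = 5.53·e^(−0.0287·7/12) = 5.4382
Fair forward F* = (S − I)·e^(rT) = (202.21 − 5.4382)·e^0.035875 = 196.7718 × 1.036526 = 203.9591
Market €205.19 > fair 203.9591: forward overpriced → cash-and-carry (borrow at r, buy the stock and collect the dividends, short the forward).
Profit at T = |F_mkt − F*| = |205.19 − 203.9591| = €1.23 per share

€1.23 per share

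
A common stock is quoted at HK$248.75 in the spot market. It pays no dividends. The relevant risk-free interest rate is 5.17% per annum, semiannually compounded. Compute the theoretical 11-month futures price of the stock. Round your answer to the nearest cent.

HK$260.67

F = S · (1+r/2)^(2T)
= 248.75 × 1.047901
F = HK$260.67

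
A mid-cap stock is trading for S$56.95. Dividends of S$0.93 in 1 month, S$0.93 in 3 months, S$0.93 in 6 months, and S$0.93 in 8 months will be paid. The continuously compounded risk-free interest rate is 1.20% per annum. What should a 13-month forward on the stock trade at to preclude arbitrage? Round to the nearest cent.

S$53.94

PV(dividends) I = 0.93·e^(−0.0120·1/12) + 0.93·e^(−0.0120·3/12) + 0.93·e^(−0.0120·6/12) + 0.93·e^(−0.0120·8/12)
I = 0.9291 + 0.9272 + 0.9244 + 0.9226 = 3.7033
F = (S − I)·e^(rT) = (56.95 − 3.7033) · e^(0.0120·13/12)
= 53.2467 · e^0.013000 = 53.2467 × 1.013085 = S$53.94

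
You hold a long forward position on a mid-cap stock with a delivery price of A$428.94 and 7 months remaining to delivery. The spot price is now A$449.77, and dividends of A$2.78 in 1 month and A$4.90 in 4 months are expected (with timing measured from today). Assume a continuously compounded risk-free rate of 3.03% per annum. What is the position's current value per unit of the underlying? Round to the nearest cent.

A$20.72

PV(remaining dividends) I = 2.78·e^(−0.0303·1/12) + 4.90·e^(−0.0303·4/12) = 7.6237
Current forward F = (S − I)·e^(rT) = (449.77 − 7.6237)·e^(0.0303·7/12) = 442.1463 × 1.017832 = 450.0307
Value (long) = (F − K)·e^(−rT) = (450.0307 − 428.94) × 0.982480 = 20.7212
Value = A$20.72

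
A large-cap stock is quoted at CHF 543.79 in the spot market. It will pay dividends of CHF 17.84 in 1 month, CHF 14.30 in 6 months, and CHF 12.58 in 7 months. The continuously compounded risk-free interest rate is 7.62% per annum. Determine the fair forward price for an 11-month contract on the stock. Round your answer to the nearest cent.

CHF 536.46

PV(dividends) I = 17.84·e^(−0.0762·1/12) + 14.30·e^(−0.0762·6/12) + 12.58·e^(−0.0762·7/12)
I = 17.7271 + 13.7654 + 12.0331 = 43.5256
F = (S − I)·e^(rT) = (543.79 − 43.5256) · e^(0.0762·11/12)
= 500.2644 · e^0.069850 = 500.2644 × 1.072347 = CHF 536.46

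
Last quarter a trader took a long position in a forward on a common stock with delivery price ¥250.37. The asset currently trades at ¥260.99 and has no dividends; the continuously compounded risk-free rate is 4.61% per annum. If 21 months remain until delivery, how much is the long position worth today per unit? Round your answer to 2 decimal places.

¥30.03

Current fair forward for the remaining 21 months: F = S·e^(r·T), r = 0.0461
F = 260.99 · e^(0.0461 × 21/12) = 260.99 × 1.084019 = 282.9181
Value of long forward = (F − K)·e^(−rT) = (282.9181 − 250.37) · e^(−0.0461·21/12)
= 32.5481 × 0.922493 = 30.03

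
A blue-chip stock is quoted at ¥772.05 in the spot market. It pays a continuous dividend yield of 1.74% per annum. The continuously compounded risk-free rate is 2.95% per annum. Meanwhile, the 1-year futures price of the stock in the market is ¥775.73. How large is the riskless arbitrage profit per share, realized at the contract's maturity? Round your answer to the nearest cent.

¥5.72 per share

Fair futures: F* = S·e^(carry·T), with carry = (r − q) = 0.0295 − 0.0174 = 0.0121
F* = 772.05 · e^(0.0121 × 1) = 772.05 · e^0.012100 = 772.05 × 1.012174 = ¥781.4489
Market ¥775.73 < fair ¥781.4489: forward underpriced → reverse cash-and-carry (short spot, go long the forward).
At maturity, profit = |F_mkt − F*| = |775.73 − 781.4489| = ¥5.72 per share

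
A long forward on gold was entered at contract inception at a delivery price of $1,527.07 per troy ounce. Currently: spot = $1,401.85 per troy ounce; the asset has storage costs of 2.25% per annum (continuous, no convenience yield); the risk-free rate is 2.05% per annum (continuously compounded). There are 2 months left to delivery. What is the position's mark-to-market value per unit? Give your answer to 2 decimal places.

Current fair forward for the remaining 2 months: F = S·e^((r + u)·T), (r + u) = 0.0205 + 0.0225 = 0.0430
F = 1401.85 · e^(0.0430 × 2/12) = 1401.85 × 1.00719241 = 1411.9327
Value of long forward = (F − K)·e^(−rT) = (1411.9327 − 1527.07) · e^(−0.0205·2/12)
= -115.1373 × 0.99658916 = -114.74

-$114.74 per troy ounce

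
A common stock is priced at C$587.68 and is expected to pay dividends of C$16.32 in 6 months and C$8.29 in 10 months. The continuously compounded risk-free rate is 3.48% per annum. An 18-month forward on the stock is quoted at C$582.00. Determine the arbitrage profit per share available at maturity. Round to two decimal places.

C$11.79 per share

PV(dividends) I = 16.32·e^(−0.0348·6/12) + 8.29·e^(−0.0348·10/12) = 24.0915
Fair forward F* = (S − I)·e^(rT) = (587.68 − 24.0915)·e^0.052200 = 563.5885 × 1.053586 = 593.7890
Market C$582.00 < fair 593.7890: forward underpriced → reverse cash-and-carry (short the stock, invest proceeds at r, pay the dividends, go long the forward).
Profit at T = |F_mkt − F*| = |582.00 − 593.7890| = C$11.79 per share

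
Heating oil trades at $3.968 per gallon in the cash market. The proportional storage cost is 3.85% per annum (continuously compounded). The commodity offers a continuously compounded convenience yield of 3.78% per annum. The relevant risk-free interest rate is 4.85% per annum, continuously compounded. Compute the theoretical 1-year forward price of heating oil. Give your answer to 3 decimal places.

$4.168 per gallon

Net carry = r + u − y = 0.0485 + 0.0385 − 0.0378 = 0.0492
F = S·e^((r+u−y)T) = 3.968 · e^(0.0492 × 1) = 3.968 · e^0.049200
= 3.968 × 1.050430 = $4.168 per gallon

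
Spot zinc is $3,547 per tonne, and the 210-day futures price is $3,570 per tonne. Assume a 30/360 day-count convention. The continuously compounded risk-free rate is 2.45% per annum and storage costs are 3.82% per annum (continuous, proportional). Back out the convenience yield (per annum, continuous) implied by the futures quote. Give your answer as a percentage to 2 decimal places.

F = S·e^((r+u−y)T) ⇒ (r+u−y) = ln(F/S)/T
ln(3570/3547) = 0.006463; /T ⇒ 0.011079
y = r + u − ln(F/S)/T = 0.0245 + 0.0382 − 0.011079 = 0.051621
y = 5.16%

5.16%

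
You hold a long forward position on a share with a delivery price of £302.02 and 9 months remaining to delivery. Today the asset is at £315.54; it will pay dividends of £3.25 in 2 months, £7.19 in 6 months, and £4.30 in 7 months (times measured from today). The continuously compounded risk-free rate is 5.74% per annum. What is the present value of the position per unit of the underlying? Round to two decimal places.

£11.88

PV(remaining dividends) I = 3.25·e^(−0.0574·2/12) + 7.19·e^(−0.0574·6/12) + 4.30·e^(−0.0574·7/12) = 14.3640
Current forward F = (S − I)·e^(rT) = (315.54 − 14.3640)·e^(0.0574·9/12) = 301.1760 × 1.043990 = 314.4247
Value (long) = (F − K)·e^(−rT) = (314.4247 − 302.02) × 0.957863 = 11.8820
Value = £11.88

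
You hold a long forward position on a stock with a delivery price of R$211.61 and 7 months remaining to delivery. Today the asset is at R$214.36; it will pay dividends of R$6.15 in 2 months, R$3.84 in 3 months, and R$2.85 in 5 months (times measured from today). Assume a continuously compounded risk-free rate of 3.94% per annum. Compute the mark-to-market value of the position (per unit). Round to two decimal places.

-R$5.16

PV(remaining dividends) I = 6.15·e^(−0.0394·2/12) + 3.84·e^(−0.0394·3/12) + 2.85·e^(−0.0394·5/12) = 12.7157
Current forward F = (S − I)·e^(rT) = (214.36 − 12.7157)·e^(0.0394·7/12) = 201.6443 × 1.023249 = 206.3323
Value (long) = (F − K)·e^(−rT) = (206.3323 − 211.61) × 0.977279 = -5.1578
Value = -R$5.16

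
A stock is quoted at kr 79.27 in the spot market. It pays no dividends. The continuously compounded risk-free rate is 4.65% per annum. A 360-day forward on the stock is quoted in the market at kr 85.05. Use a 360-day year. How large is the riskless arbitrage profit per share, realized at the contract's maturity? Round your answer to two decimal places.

Fair forward: F* = S·e^(carry·T), with carry = r = 0.0465
F* = 79.27 · e^(0.0465 × 360/360) = 79.27 · e^0.046500 = 79.27 × 1.047598 = kr 83.0431
Market kr 85.05 > fair kr 83.0431: forward overpriced → cash-and-carry (buy spot, short the forward).
At maturity, profit = |F_mkt − F*| = |85.05 − 83.0431| = kr 2.01 per share

kr 2.01 per share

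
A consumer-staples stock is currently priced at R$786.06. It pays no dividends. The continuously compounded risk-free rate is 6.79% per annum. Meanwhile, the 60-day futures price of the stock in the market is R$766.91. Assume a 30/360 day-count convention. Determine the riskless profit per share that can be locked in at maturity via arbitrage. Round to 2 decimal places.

Fair futures: F* = S·e^(carry·T), with carry = r = 0.0679
F* = 786.06 · e^(0.0679 × 60/360) = 786.06 · e^0.011317 = 786.06 × 1.011381 = R$795.0061
Market R$766.91 < fair R$795.0061: forward underpriced → reverse cash-and-carry (short spot, go long the forward).
At maturity, profit = |F_mkt − F*| = |766.91 − 795.0061| = R$28.10 per share

R$28.10 per share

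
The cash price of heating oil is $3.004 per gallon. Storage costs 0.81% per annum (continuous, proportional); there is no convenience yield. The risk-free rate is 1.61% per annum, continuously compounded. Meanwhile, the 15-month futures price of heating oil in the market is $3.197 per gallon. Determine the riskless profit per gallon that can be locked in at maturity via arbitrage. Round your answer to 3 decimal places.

Fair futures: F* = S·e^(carry·T), with carry = (r + u) = 0.0161 + 0.0081 = 0.0242
F* = 3.004 · e^(0.0242 × 15/12) = 3.004 · e^0.030250 = 3.004 × 1.030712 = $3.0963
Market $3.197 > fair $3.0963: forward overpriced → cash-and-carry (buy spot, short the forward).
At maturity, profit = |F_mkt − F*| = |3.197 − 3.0963| = $0.101 per gallon

$0.101 per gallon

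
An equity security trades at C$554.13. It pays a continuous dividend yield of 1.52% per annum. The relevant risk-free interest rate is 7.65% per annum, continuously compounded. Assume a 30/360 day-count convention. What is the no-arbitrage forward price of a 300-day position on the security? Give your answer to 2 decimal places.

C$583.17

F = S·e^((r − q)T) = 554.13 · e^((0.0765 − 0.0152) × 300/360)
= 554.13 · e^0.051083 = 554.13 × 1.052410
F = C$583.17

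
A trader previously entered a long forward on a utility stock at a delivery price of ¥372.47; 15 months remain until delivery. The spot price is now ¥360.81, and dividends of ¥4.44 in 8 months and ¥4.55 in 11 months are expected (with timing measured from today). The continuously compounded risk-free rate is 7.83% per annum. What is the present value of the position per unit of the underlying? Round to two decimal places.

PV(remaining dividends) I = 4.44·e^(−0.0783·8/12) + 4.55·e^(−0.0783·11/12) = 8.4490
Current forward F = (S − I)·e^(rT) = (360.81 − 8.4490)·e^(0.0783·15/12) = 352.3610 × 1.102825 = 388.5925
Value (long) = (F − K)·e^(−rT) = (388.5925 − 372.47) × 0.906762 = 14.6193
Value = ¥14.62

¥14.62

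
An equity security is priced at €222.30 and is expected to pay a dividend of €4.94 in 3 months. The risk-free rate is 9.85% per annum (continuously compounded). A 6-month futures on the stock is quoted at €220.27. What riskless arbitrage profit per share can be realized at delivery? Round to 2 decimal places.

PV(dividends) I = 4.94·e^(−0.0985·3/12) = 4.8198
Fair futures F* = (S − I)·e^(rT) = (222.30 − 4.8198)·e^0.049250 = 217.4802 × 1.050483 = 228.4593
Market €220.27 < fair 228.4593: forward underpriced → reverse cash-and-carry (short the stock, invest proceeds at r, pay the dividends, go long the forward).
Profit at T = |F_mkt − F*| = |220.27 − 228.4593| = €8.19 per share

€8.19 per share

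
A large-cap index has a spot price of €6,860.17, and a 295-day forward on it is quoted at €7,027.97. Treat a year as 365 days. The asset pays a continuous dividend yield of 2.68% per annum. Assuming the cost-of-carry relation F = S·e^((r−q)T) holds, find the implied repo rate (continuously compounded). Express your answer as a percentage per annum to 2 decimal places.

5.67%

From F = S·e^((r−q)T): (r − q) = ln(F/S)/T
ln(7027.97/6860.17) = ln(1.024460) = 0.024166
(r − q) = 0.024166 / (295/365) = 0.029900
r = ln(F/S)/T + q = 0.029900 + 0.0268 = 0.056700
r = 5.67%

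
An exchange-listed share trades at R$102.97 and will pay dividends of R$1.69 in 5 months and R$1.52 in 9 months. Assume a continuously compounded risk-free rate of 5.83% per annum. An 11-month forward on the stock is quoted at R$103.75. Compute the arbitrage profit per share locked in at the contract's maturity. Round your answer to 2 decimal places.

R$1.60 per share

PV(dividends) I = 1.69·e^(−0.0583·5/12) + 1.52·e^(−0.0583·9/12) = 3.1044
Fair forward F* = (S − I)·e^(rT) = (102.97 − 3.1044)·e^0.053442 = 99.8656 × 1.054896 = 105.3478
Market R$103.75 < fair 105.3478: forward underpriced → reverse cash-and-carry (short the stock, invest proceeds at r, pay the dividends, go long the forward).
Profit at T = |F_mkt − F*| = |103.75 − 105.3478| = R$1.60 per share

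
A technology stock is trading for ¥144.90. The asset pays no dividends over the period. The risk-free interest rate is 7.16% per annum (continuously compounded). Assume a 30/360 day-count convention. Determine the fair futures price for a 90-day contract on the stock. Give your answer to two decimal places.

¥147.52

F = S·e^(rT) = 144.90 · e^(0.0716 × 90/360)
= 144.90 · e^0.017900 = 144.90 × 1.018061
F = ¥147.52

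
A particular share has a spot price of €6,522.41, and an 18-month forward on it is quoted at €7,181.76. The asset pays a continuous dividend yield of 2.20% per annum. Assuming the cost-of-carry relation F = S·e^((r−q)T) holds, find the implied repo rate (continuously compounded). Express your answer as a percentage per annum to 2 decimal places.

8.62%

From F = S·e^((r−q)T): (r − q) = ln(F/S)/T
ln(7181.76/6522.41) = ln(1.101090) = 0.096301
(r − q) = 0.096301 / (18/12) = 0.064201
r = ln(F/S)/T + q = 0.064201 + 0.0220 = 0.086201
r = 8.62%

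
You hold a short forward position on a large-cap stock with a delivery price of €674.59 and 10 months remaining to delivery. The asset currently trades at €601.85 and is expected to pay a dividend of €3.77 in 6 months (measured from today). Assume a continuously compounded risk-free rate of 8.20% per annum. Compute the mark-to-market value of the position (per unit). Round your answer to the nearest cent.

€31.80

PV(remaining dividends) I = 3.77·e^(−0.0820·6/12) = 3.6186
Current forward F = (S − I)·e^(rT) = (601.85 − 3.6186)·e^(0.0820·10/12) = 598.2314 × 1.070722 = 640.5395
Value (long) = (F − K)·e^(−rT) = (640.5395 − 674.59) × 0.933949 = -31.8014
Short position value = −(long value) = €31.80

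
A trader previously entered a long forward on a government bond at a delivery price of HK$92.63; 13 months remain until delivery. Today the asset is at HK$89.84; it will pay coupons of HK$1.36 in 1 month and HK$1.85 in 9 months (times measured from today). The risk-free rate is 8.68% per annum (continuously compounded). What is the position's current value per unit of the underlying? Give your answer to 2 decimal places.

PV(remaining coupons) I = 1.36·e^(−0.0868·1/12) + 1.85·e^(−0.0868·9/12) = 3.0836
Current forward F = (S − I)·e^(rT) = (89.84 − 3.0836)·e^(0.0868·13/12) = 86.7564 × 1.098596 = 95.3102
Value (long) = (F − K)·e^(−rT) = (95.3102 − 92.63) × 0.910252 = 2.4397
Value = HK$2.44

HK$2.44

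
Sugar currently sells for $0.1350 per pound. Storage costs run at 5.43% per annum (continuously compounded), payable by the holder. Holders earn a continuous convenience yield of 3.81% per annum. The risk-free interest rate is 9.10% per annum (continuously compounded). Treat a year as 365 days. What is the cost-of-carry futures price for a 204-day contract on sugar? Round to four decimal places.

$0.1433 per pound

Net carry = r + u − y = 0.0910 + 0.0543 − 0.0381 = 0.1072
F = S·e^((r+u−y)T) = 0.1350 · e^(0.1072 × 204/365) = 0.1350 · e^0.059915
= 0.1350 × 1.061746 = $0.1433 per pound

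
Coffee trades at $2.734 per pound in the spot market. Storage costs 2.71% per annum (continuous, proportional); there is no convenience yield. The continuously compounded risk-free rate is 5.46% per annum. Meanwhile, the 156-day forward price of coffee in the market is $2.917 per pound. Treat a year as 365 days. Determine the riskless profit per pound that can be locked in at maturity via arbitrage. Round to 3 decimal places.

$0.086 per pound

Fair forward: F* = S·e^(carry·T), with carry = (r + u) = 0.0546 + 0.0271 = 0.0817
F* = 2.734 · e^(0.0817 × 156/365) = 2.734 · e^0.034918 = 2.734 × 1.035535 = $2.8312
Market $2.917 > fair $2.8312: forward overpriced → cash-and-carry (buy spot, short the forward).
At maturity, profit = |F_mkt − F*| = |2.917 − 2.8312| = $0.086 per pound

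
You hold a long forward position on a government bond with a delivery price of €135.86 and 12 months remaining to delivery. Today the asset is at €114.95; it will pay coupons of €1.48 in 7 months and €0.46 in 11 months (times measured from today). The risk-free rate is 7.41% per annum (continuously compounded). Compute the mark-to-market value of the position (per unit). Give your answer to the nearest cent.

PV(remaining coupons) I = 1.48·e^(−0.0741·7/12) + 0.46·e^(−0.0741·11/12) = 1.8472
Current forward F = (S − I)·e^(rT) = (114.95 − 1.8472)·e^(0.0741·12/12) = 113.1028 × 1.076914 = 121.8020
Value (long) = (F − K)·e^(−rT) = (121.8020 − 135.86) × 0.928579 = -13.0540
Value = -€13.05

-€13.05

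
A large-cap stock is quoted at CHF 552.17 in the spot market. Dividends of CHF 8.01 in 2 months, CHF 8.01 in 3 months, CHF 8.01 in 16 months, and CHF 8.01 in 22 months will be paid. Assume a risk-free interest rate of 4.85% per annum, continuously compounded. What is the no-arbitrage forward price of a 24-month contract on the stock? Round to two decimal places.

CHF 574.59

PV(dividends) I = 8.01·e^(−0.0485·2/12) + 8.01·e^(−0.0485·3/12) + 8.01·e^(−0.0485·16/12) + 8.01·e^(−0.0485·22/12)
I = 7.9455 + 7.9135 + 7.5084 + 7.3285 = 30.6959
F = (S − I)·e^(rT) = (552.17 − 30.6959) · e^(0.0485·24/12)
= 521.4741 · e^0.097000 = 521.4741 × 1.101860 = CHF 574.59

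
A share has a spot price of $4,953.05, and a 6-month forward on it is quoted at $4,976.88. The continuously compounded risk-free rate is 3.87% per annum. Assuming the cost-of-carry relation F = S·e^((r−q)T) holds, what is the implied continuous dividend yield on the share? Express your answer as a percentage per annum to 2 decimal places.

2.91%

From F = S·e^((r−q)T): (r − q) = ln(F/S)/T
ln(4976.88/4953.05) = ln(1.004811) = 0.004799
(r − q) = 0.004799 / (6/12) = 0.009598
q = r − ln(F/S)/T = 0.0387 − 0.009598 = 0.029102
q = 2.91%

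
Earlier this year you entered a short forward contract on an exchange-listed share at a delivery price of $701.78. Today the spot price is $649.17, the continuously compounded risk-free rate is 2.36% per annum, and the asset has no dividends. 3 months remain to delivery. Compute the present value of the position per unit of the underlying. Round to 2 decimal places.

$48.48

Current fair forward for the remaining 3 months: F = S·e^(r·T), r = 0.0236
F = 649.17 · e^(0.0236 × 3/12) = 649.17 × 1.005917 = 653.0111
Value of long forward = (F − K)·e^(−rT) = (653.0111 − 701.78) · e^(−0.0236·3/12)
= -48.7689 × 0.994117 = -48.48
Short position value = −(long value) = $48.48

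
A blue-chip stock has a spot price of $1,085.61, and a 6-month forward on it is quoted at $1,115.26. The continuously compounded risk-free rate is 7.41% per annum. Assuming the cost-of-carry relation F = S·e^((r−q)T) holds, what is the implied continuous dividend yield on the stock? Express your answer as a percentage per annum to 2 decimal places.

From F = S·e^((r−q)T): (r − q) = ln(F/S)/T
ln(1115.26/1085.61) = ln(1.027312) = 0.026946
(r − q) = 0.026946 / (6/12) = 0.053892
q = r − ln(F/S)/T = 0.0741 − 0.053892 = 0.020208
q = 2.02%

2.02%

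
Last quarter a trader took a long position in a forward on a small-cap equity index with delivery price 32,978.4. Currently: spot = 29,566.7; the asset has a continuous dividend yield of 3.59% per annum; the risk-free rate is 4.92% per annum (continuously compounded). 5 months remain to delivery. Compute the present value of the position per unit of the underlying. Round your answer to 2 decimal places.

Current fair forward for the remaining 5 months: F = S·e^((r − q)·T), (r − q) = 0.0492 − 0.0359 = 0.0133
F = 29566.7 · e^(0.0133 × 5/12) = 29566.7 × 1.00555705 = 29731.0036
Value of long forward = (F − K)·e^(−rT) = (29731.0036 − 32978.4) · e^(−0.0492·5/12)
= -3247.3964 × 0.97970870 = -3181.50

-3181.50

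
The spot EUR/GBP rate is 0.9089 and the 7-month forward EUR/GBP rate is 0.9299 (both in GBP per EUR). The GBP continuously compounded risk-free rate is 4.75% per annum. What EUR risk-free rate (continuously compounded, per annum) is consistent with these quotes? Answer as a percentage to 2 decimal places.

0.83%

F = S·e^((r_GBP − r_EUR)T) ⇒ r_EUR = r_GBP − ln(F/S)/T
ln(0.9299/0.9089) = 0.022842; /(7/12) = 0.039158
r_EUR = 0.0475 − 0.039158 = 0.008342
r_EUR = 0.83%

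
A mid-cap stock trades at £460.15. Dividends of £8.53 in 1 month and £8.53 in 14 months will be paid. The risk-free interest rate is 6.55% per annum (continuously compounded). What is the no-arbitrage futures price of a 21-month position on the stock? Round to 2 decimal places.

PV(dividends) I = 8.53·e^(−0.0655·1/12) + 8.53·e^(−0.0655·14/12)
I = 8.4836 + 7.9024 = 16.3860
F = (S − I)·e^(rT) = (460.15 − 16.3860) · e^(0.0655·21/12)
= 443.7640 · e^0.114625 = 443.7640 × 1.121453 = £497.66

£497.66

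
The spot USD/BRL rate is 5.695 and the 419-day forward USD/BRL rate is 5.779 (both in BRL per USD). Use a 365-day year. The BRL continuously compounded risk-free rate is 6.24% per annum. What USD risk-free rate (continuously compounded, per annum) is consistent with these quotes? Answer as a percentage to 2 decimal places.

F = S·e^((r_BRL − r_USD)T) ⇒ r_USD = r_BRL − ln(F/S)/T
ln(5.779/5.695) = 0.014642; /(419/365) = 0.012755
r_USD = 0.0624 − 0.012755 = 0.049645
r_USD = 4.96%

4.96%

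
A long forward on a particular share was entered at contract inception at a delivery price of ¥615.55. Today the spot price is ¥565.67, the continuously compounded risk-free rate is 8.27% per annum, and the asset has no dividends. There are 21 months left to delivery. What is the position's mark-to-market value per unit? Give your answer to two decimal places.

¥33.06

Current fair forward for the remaining 21 months: F = S·e^(r·T), r = 0.0827
F = 565.67 · e^(0.0827 × 21/12) = 565.67 × 1.155722 = 653.7573
Value of long forward = (F − K)·e^(−rT) = (653.7573 − 615.55) · e^(−0.0827·21/12)
= 38.2073 × 0.865260 = 33.06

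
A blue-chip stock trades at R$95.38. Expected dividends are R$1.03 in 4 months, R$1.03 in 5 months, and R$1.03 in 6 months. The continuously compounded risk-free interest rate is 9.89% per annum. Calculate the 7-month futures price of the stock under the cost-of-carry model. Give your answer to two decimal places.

PV(dividends) I = 1.03·e^(−0.0989·4/12) + 1.03·e^(−0.0989·5/12) + 1.03·e^(−0.0989·6/12)
I = 0.9966 + 0.9884 + 0.9803 = 2.9653
F = (S − I)·e^(rT) = (95.38 − 2.9653) · e^(0.0989·7/12)
= 92.4147 · e^0.057692 = 92.4147 × 1.059389 = R$97.90

R$97.90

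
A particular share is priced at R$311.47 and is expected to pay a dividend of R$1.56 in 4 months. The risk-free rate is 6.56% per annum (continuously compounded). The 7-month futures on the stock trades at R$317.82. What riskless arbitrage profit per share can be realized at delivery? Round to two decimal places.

PV(dividends) I = 1.56·e^(−0.0656·4/12) = 1.5263
Fair futures F* = (S − I)·e^(rT) = (311.47 − 1.5263)·e^0.038267 = 309.9437 × 1.039009 = 322.0343
Market R$317.82 < fair 322.0343: forward underpriced → reverse cash-and-carry (short the stock, invest proceeds at r, pay the dividends, go long the forward).
Profit at T = |F_mkt − F*| = |317.82 − 322.0343| = R$4.21 per share

R$4.21 per share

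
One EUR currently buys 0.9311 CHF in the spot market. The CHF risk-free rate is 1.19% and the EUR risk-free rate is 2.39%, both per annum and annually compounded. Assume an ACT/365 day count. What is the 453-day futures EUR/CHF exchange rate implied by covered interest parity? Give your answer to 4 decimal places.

By covered interest parity, F = S · (1+r_CHF)^T / (1+r_EUR)^T
= 0.9311 × 1.014790 / 1.029747 = 0.9311 × 0.985475
F = 0.9176 CHF per EUR

0.9176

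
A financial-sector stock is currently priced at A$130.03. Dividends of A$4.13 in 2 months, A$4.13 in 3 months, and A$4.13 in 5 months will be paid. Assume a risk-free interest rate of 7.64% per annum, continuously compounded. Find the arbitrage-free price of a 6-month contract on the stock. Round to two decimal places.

A$122.49

PV(dividends) I = 4.13·e^(−0.0764·2/12) + 4.13·e^(−0.0764·3/12) + 4.13·e^(−0.0764·5/12)
I = 4.0777 + 4.0519 + 4.0006 = 12.1302
F = (S − I)·e^(rT) = (130.03 − 12.1302) · e^(0.0764·6/12)
= 117.8998 · e^0.038200 = 117.8998 × 1.038939 = A$122.49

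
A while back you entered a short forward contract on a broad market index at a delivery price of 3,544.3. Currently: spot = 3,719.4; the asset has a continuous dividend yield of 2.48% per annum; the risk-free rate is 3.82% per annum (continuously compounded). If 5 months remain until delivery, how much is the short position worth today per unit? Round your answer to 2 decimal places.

Current fair forward for the remaining 5 months: F = S·e^((r − q)·T), (r − q) = 0.0382 − 0.0248 = 0.0134
F = 3719.4 · e^(0.0134 × 5/12) = 3719.4 × 1.00559895 = 3740.2247
Value of long forward = (F − K)·e^(−rT) = (3740.2247 − 3544.3) · e^(−0.0382·5/12)
= 195.9247 × 0.98420933 = 192.83
Short position value = −(long value) = -192.83

-192.83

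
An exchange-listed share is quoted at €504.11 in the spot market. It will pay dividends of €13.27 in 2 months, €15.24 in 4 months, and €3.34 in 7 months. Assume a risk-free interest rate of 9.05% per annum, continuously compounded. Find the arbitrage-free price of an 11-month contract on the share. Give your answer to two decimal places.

PV(dividends) I = 13.27·e^(−0.0905·2/12) + 15.24·e^(−0.0905·4/12) + 3.34·e^(−0.0905·7/12)
I = 13.0713 + 14.7871 + 3.1682 = 31.0266
F = (S − I)·e^(rT) = (504.11 − 31.0266) · e^(0.0905·11/12)
= 473.0834 · e^0.082958 = 473.0834 × 1.086496 = €514.00

€514.00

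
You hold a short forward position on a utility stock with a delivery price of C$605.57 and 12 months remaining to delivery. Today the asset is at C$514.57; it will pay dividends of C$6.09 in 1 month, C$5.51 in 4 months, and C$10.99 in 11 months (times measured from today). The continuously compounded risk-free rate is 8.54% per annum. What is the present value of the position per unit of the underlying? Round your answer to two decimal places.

C$63.00

PV(remaining dividends) I = 6.09·e^(−0.0854·1/12) + 5.51·e^(−0.0854·4/12) + 10.99·e^(−0.0854·11/12) = 21.5647
Current forward F = (S − I)·e^(rT) = (514.57 − 21.5647)·e^(0.0854·12/12) = 493.0053 × 1.089153 = 536.9582
Value (long) = (F − K)·e^(−rT) = (536.9582 − 605.57) × 0.918145 = -62.9956
Short position value = −(long value) = C$63.00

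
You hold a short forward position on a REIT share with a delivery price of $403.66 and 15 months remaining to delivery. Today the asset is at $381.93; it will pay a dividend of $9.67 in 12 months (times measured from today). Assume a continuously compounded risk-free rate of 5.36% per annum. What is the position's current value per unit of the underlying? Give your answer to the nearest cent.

PV(remaining dividends) I = 9.67·e^(−0.0536·12/12) = 9.1653
Current forward F = (S − I)·e^(rT) = (381.93 − 9.1653)·e^(0.0536·15/12) = 372.7647 × 1.069295 = 398.5954
Value (long) = (F − K)·e^(−rT) = (398.5954 − 403.66) × 0.935195 = -4.7364
Short position value = −(long value) = $4.74

$4.74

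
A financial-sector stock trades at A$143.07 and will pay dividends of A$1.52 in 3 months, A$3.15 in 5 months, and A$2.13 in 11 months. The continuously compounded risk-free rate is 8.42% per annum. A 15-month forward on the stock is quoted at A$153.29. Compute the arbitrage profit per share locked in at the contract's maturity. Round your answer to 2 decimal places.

A$1.56 per share

PV(dividends) I = 1.52·e^(−0.0842·3/12) + 3.15·e^(−0.0842·5/12) + 2.13·e^(−0.0842·11/12) = 6.5015
Fair forward F* = (S − I)·e^(rT) = (143.07 − 6.5015)·e^0.105250 = 136.5685 × 1.110988 = 151.7260
Market A$153.29 > fair 151.7260: forward overpriced → cash-and-carry (borrow at r, buy the stock and collect the dividends, short the forward).
Profit at T = |F_mkt − F*| = |153.29 − 151.7260| = A$1.56 per share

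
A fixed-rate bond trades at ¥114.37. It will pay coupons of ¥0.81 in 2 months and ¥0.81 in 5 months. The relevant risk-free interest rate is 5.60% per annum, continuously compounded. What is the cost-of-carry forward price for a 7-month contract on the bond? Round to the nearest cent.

¥116.52

PV(coupons) I = 0.81·e^(−0.0560·2/12) + 0.81·e^(−0.0560·5/12)
I = 0.8025 + 0.7913 = 1.5938
F = (S − I)·e^(rT) = (114.37 − 1.5938) · e^(0.0560·7/12)
= 112.7762 · e^0.032667 = 112.7762 × 1.033206 = ¥116.52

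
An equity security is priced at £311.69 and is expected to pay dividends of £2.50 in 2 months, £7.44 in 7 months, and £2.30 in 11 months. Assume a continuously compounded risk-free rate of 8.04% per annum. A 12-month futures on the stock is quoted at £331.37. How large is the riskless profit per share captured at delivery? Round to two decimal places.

£6.27 per share

PV(dividends) I = 2.50·e^(−0.0804·2/12) + 7.44·e^(−0.0804·7/12) + 2.30·e^(−0.0804·11/12) = 11.7024
Fair futures F* = (S − I)·e^(rT) = (311.69 − 11.7024)·e^0.080400 = 299.9876 × 1.083720 = 325.1026
Market £331.37 > fair 325.1026: forward overpriced → cash-and-carry (borrow at r, buy the stock and collect the dividends, short the forward).
Profit at T = |F_mkt − F*| = |331.37 − 325.1026| = £6.27 per share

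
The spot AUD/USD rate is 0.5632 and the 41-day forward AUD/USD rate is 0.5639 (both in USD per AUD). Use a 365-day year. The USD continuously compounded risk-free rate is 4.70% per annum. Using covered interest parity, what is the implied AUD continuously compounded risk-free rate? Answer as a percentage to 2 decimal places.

3.59%

F = S·e^((r_USD − r_AUD)T) ⇒ r_AUD = r_USD − ln(F/S)/T
ln(0.5639/0.5632) = 0.001242; /(41/365) = 0.011057
r_AUD = 0.0470 − 0.011057 = 0.035943
r_AUD = 3.59%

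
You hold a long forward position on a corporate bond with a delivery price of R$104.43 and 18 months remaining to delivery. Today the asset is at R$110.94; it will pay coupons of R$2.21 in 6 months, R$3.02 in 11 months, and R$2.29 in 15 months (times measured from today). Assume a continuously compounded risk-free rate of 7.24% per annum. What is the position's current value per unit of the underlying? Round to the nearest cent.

R$10.21

PV(remaining coupons) I = 2.21·e^(−0.0724·6/12) + 3.02·e^(−0.0724·11/12) + 2.29·e^(−0.0724·15/12) = 7.0494
Current forward F = (S − I)·e^(rT) = (110.94 − 7.0494)·e^(0.0724·18/12) = 103.8906 × 1.114716 = 115.8085
Value (long) = (F − K)·e^(−rT) = (115.8085 − 104.43) × 0.897089 = 10.2075
Value = R$10.21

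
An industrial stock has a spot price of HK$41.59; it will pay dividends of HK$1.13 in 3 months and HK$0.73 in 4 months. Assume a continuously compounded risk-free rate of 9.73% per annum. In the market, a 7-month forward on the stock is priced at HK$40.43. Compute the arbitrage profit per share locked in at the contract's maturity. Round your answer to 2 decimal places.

PV(dividends) I = 1.13·e^(−0.0973·3/12) + 0.73·e^(−0.0973·4/12) = 1.8095
Fair forward F* = (S − I)·e^(rT) = (41.59 − 1.8095)·e^0.056758 = 39.7805 × 1.058400 = 42.1037
Market HK$40.43 < fair 42.1037: forward underpriced → reverse cash-and-carry (short the stock, invest proceeds at r, pay the dividends, go long the forward).
Profit at T = |F_mkt − F*| = |40.43 − 42.1037| = HK$1.67 per share

HK$1.67 per share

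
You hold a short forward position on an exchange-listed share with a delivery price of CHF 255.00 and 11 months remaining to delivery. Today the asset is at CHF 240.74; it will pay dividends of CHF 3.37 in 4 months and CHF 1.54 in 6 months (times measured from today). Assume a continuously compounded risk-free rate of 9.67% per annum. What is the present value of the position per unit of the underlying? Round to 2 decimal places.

-CHF 2.64

PV(remaining dividends) I = 3.37·e^(−0.0967·4/12) + 1.54·e^(−0.0967·6/12) = 4.7304
Current forward F = (S − I)·e^(rT) = (240.74 − 4.7304)·e^(0.0967·11/12) = 236.0096 × 1.092689 = 257.8851
Value (long) = (F − K)·e^(−rT) = (257.8851 − 255.00) × 0.915173 = 2.6404
Short position value = −(long value) = -CHF 2.64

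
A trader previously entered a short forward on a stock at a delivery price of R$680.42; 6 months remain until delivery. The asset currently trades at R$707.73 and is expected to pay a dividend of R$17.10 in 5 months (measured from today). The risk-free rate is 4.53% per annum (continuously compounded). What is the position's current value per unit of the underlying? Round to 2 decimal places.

PV(remaining dividends) I = 17.10·e^(−0.0453·5/12) = 16.7803
Current forward F = (S − I)·e^(rT) = (707.73 − 16.7803)·e^(0.0453·6/12) = 690.9497 × 1.022908 = 706.7780
Value (long) = (F − K)·e^(−rT) = (706.7780 − 680.42) × 0.977605 = 25.7677
Short position value = −(long value) = -R$25.77

-R$25.77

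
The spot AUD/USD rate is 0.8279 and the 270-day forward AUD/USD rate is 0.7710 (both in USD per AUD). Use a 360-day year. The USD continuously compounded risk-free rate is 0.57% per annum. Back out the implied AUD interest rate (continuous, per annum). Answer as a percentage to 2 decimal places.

10.06%

F = S·e^((r_USD − r_AUD)T) ⇒ r_AUD = r_USD − ln(F/S)/T
ln(0.7710/0.8279) = -0.071204; /(270/360) = -0.094939
r_AUD = 0.0057 + 0.094939 = 0.100639
r_AUD = 10.06%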